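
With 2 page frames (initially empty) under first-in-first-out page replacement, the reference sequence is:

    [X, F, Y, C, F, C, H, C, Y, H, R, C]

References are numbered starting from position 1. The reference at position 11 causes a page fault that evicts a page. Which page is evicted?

Y

pos 1: X → miss, frames {X}
pos 2: F → miss, frames {X,F}
pos 3: Y → miss, evict X, frames {F,Y}
pos 4: C → miss, evict F, frames {Y,C}
pos 5: F → miss, evict Y, frames {C,F}
pos 6: C → hit
pos 7: H → miss, evict C, frames {F,H}
pos 8: C → miss, evict F, frames {H,C}
pos 9: Y → miss, evict H, frames {C,Y}
pos 10: H → miss, evict C, frames {Y,H}
pos 11: R → miss, evict Y, frames {H,R}
At position 11, page Y is evicted.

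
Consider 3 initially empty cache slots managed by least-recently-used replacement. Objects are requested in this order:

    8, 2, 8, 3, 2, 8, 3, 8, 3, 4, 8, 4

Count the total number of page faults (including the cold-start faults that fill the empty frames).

4

8 → miss, frames {8}
2 → miss, frames {8,2}
8 → hit
3 → miss, frames {2,8,3}
2 → hit
8 → hit
3 → hit
8 → hit
3 → hit
4 → miss, evict 2, frames {8,3,4}
8 → hit
4 → hit
Page faults: 4.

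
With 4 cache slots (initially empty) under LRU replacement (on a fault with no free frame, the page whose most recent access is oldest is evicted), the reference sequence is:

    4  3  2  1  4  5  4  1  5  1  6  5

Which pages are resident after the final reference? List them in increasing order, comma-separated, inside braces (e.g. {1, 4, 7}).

4 -> miss, frames [4]
3 -> miss, frames [4, 3]
2 -> miss, frames [4, 3, 2]
1 -> miss, frames [4, 3, 2, 1]
4 -> hit
5 -> miss, evict 3, frames [2, 1, 4, 5]
4 -> hit
1 -> hit
5 -> hit
1 -> hit
6 -> miss, evict 2, frames [4, 5, 1, 6]
5 -> hit

{1, 4, 5, 6}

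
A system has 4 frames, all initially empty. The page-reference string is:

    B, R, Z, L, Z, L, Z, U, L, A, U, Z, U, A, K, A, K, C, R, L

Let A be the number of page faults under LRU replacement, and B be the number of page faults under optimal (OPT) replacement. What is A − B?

1

Under LRU: F F F F . . . F . F . . . . F . . F F F → 10 faults.
Under OPT: F F F F . . . F . F . . . . F . . F . F → 9 faults.
A − B = 10 − 9 = 1.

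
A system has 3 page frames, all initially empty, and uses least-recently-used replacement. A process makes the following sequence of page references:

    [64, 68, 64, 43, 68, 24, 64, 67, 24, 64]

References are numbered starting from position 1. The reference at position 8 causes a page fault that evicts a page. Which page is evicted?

pos 1: 64 → fault, frames [64]
pos 2: 68 → fault, frames [64, 68]
pos 3: 64 → hit
pos 4: 43 → fault, frames [68, 64, 43]
pos 5: 68 → hit
pos 6: 24 → fault, evict 64, frames [43, 68, 24]
pos 7: 64 → fault, evict 43, frames [68, 24, 64]
pos 8: 67 → fault, evict 68, frames [24, 64, 67]
At position 8, page 68 is evicted.

68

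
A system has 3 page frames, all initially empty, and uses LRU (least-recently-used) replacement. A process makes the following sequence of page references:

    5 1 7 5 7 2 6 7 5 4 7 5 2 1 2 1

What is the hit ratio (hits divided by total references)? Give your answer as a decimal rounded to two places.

0.44

5: miss, frames {5}
1: miss, frames {5,1}
7: miss, frames {5,1,7}
5: hit
7: hit
2: miss, evict 1, frames {5,7,2}
6: miss, evict 5, frames {7,2,6}
7: hit
5: miss, evict 2, frames {6,7,5}
4: miss, evict 6, frames {7,5,4}
7: hit
5: hit
2: miss, evict 4, frames {7,5,2}
1: miss, evict 7, frames {5,2,1}
2: hit
1: hit
Hits: 7 of 16 references → 7/16 = 0.4375.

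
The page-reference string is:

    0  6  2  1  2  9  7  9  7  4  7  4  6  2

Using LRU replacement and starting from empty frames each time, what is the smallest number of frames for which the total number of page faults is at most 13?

f=1: 14 faults
f=2: 9 faults
f=3: 9 faults
f=4: 9 faults
f=5: 8 faults
f=6: 7 faults
f=7: 7 faults
Smallest f with faults ≤ 13 is 2.

2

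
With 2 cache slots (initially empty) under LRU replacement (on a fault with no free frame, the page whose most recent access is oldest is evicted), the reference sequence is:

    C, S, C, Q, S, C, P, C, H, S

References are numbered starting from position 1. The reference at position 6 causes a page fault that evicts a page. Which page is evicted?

Q

pos 1: C → fault, frames [C]
pos 2: S → fault, frames [C, S]
pos 3: C → hit
pos 4: Q → fault, evict S, frames [C, Q]
pos 5: S → fault, evict C, frames [Q, S]
pos 6: C → fault, evict Q, frames [S, C]
At position 6, page Q is evicted.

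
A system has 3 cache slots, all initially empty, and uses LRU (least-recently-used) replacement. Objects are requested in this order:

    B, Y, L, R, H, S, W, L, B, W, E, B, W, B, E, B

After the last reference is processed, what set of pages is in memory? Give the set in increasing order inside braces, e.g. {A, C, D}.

{B, E, W}

B: fault, frames (B)
Y: fault, frames (B Y)
L: fault, frames (B Y L)
R: fault, evict B, frames (Y L R)
H: fault, evict Y, frames (L R H)
S: fault, evict L, frames (R H S)
W: fault, evict R, frames (H S W)
L: fault, evict H, frames (S W L)
B: fault, evict S, frames (W L B)
W: hit
E: fault, evict L, frames (B W E)
B: hit
W: hit
B: hit
E: hit
B: hit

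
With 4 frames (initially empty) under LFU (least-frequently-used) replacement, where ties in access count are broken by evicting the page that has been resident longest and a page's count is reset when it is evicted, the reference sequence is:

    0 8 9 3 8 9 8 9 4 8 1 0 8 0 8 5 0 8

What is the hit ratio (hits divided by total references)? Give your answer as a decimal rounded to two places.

0 → fault, frames {0}
8 → fault, frames {0,8}
9 → fault, frames {0,8,9}
3 → fault, frames {0,8,9,3}
8 → hit
9 → hit
8 → hit
9 → hit
4 → fault, evict 0, frames {8,9,3,4}
8 → hit
1 → fault, evict 3, frames {8,9,4,1}
0 → fault, evict 4, frames {8,9,1,0}
8 → hit
0 → hit
8 → hit
5 → fault, evict 1, frames {8,9,0,5}
0 → hit
8 → hit
Hits: 10 of 18 references → 10/18 = 0.5556.

0.56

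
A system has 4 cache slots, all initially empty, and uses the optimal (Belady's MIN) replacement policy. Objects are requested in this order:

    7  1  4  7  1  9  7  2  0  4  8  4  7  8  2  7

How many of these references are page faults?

7

7 → miss, frames (7)
1 → miss, frames (7 1)
4 → miss, frames (7 1 4)
7 → hit
1 → hit
9 → miss, frames (7 1 4 9)
7 → hit
2 → miss, evict 9, frames (7 1 4 2)
0 → miss, evict 1, frames (7 4 2 0)
4 → hit
8 → miss, evict 0, frames (7 4 2 8)
4 → hit
7 → hit
8 → hit
2 → hit
7 → hit
Page faults: 7.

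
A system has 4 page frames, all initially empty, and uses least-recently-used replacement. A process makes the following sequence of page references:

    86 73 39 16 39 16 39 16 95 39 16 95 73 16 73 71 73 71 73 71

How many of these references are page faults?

6

86: miss, frames (86)
73: miss, frames (86 73)
39: miss, frames (86 73 39)
16: miss, frames (86 73 39 16)
39: hit
16: hit
39: hit
16: hit
95: miss, evict 86, frames (73 39 16 95)
39: hit
16: hit
95: hit
73: hit
16: hit
73: hit
71: miss, evict 39, frames (95 16 73 71)
73: hit
71: hit
73: hit
71: hit
Page faults: 6.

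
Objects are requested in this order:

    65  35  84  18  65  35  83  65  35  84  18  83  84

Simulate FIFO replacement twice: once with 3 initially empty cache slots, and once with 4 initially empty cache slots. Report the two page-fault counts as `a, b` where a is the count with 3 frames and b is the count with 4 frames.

3 frames: F F F F F F F . . F F . . → 9 faults.
4 frames: F F F F . . F F F F F F . → 10 faults.
10 > 9: adding a frame increased faults — Belady's anomaly.

9, 10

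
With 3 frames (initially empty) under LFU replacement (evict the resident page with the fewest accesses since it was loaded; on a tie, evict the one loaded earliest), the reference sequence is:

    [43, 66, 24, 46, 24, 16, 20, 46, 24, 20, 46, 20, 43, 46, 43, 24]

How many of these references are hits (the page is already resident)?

6

43 → fault, frames {43}
66 → fault, frames {43,66}
24 → fault, frames {43,66,24}
46 → fault, evict 43, frames {66,24,46}
24 → hit
16 → fault, evict 66, frames {24,46,16}
20 → fault, evict 46, frames {24,16,20}
46 → fault, evict 16, frames {24,20,46}
24 → hit
20 → hit
46 → hit
20 → hit
43 → fault, evict 46, frames {24,20,43}
46 → fault, evict 43, frames {24,20,46}
43 → fault, evict 46, frames {24,20,43}
24 → hit
Hits: 6.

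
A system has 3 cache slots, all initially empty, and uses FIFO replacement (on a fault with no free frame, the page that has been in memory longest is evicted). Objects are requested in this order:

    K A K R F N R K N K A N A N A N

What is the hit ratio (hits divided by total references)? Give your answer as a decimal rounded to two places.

K: fault, frames {K}
A: fault, frames {K,A}
K: hit
R: fault, frames {K,A,R}
F: fault, evict K, frames {A,R,F}
N: fault, evict A, frames {R,F,N}
R: hit
K: fault, evict R, frames {F,N,K}
N: hit
K: hit
A: fault, evict F, frames {N,K,A}
N: hit
A: hit
N: hit
A: hit
N: hit
Hits: 9 of 16 references → 9/16 = 0.5625.

0.56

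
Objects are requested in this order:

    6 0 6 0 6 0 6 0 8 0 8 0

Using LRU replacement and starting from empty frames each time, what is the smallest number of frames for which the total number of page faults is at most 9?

2

f=1: 12 faults
f=2: 3 faults
f=3: 3 faults
Smallest f with faults ≤ 9 is 2.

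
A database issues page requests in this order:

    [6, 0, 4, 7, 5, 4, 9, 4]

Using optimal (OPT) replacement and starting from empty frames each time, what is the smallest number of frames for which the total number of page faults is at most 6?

2

f=1: 8 faults
f=2: 6 faults
f=3: 6 faults
f=4: 6 faults
f=5: 6 faults
f=6: 6 faults
Smallest f with faults ≤ 6 is 2.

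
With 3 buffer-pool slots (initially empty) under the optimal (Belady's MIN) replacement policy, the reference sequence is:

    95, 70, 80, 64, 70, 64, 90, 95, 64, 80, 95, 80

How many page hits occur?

95 → miss, frames [95]
70 → miss, frames [95, 70]
80 → miss, frames [95, 70, 80]
64 → miss, evict 80, frames [95, 70, 64]
70 → hit
64 → hit
90 → miss, evict 70, frames [95, 64, 90]
95 → hit
64 → hit
80 → miss, evict 90, frames [95, 64, 80]
95 → hit
80 → hit
Hits: 6.

6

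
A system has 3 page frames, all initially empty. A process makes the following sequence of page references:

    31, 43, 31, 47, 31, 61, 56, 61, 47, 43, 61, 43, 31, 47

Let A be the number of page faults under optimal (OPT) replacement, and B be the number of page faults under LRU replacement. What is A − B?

Under OPT: F F . F . F F . . F . . F . → 7 faults.
Under LRU: F F . F . F F . F F . . F F → 9 faults.
A − B = 7 − 9 = -2.

-2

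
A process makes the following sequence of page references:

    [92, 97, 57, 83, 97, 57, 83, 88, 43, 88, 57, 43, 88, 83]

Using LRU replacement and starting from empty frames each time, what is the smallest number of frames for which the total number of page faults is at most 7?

f=1: 14 faults
f=2: 13 faults
f=3: 8 faults
f=4: 6 faults
f=5: 6 faults
f=6: 6 faults
Smallest f with faults ≤ 7 is 4.

4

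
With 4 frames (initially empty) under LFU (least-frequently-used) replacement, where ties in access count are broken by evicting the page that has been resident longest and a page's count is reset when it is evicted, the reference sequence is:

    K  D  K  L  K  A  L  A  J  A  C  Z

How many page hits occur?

K → miss, frames [K]
D → miss, frames [K, D]
K → hit
L → miss, frames [K, D, L]
K → hit
A → miss, frames [K, D, L, A]
L → hit
A → hit
J → miss, evict D, frames [K, L, A, J]
A → hit
C → miss, evict J, frames [K, L, A, C]
Z → miss, evict C, frames [K, L, A, Z]
Hits: 5.

5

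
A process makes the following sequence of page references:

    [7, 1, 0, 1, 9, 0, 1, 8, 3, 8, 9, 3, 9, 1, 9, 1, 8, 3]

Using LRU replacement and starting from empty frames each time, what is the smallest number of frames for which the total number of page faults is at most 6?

f=1: 18 faults
f=2: 13 faults
f=3: 10 faults
f=4: 7 faults
f=5: 6 faults
f=6: 6 faults
Smallest f with faults ≤ 6 is 5.

5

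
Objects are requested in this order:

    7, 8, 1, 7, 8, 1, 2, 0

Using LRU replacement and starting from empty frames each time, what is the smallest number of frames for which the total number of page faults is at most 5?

f=1: 8 faults
f=2: 8 faults
f=3: 5 faults
f=4: 5 faults
f=5: 5 faults
Smallest f with faults ≤ 5 is 3.

3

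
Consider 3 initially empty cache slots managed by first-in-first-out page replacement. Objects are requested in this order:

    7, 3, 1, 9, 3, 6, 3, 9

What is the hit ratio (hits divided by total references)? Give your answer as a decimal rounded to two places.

7 -> miss, frames [7]
3 -> miss, frames [7, 3]
1 -> miss, frames [7, 3, 1]
9 -> miss, evict 7, frames [3, 1, 9]
3 -> hit
6 -> miss, evict 3, frames [1, 9, 6]
3 -> miss, evict 1, frames [9, 6, 3]
9 -> hit
Hits: 2 of 8 references → 2/8 = 0.2500.

0.25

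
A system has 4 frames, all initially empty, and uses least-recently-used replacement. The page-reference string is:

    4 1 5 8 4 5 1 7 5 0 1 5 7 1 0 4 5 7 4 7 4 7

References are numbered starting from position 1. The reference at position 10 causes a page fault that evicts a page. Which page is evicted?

4

pos 1: 4 → miss, frames [4]
pos 2: 1 → miss, frames [4, 1]
pos 3: 5 → miss, frames [4, 1, 5]
pos 4: 8 → miss, frames [4, 1, 5, 8]
pos 5: 4 → hit
pos 6: 5 → hit
pos 7: 1 → hit
pos 8: 7 → miss, evict 8, frames [4, 5, 1, 7]
pos 9: 5 → hit
pos 10: 0 → miss, evict 4, frames [1, 7, 5, 0]
At position 10, page 4 is evicted.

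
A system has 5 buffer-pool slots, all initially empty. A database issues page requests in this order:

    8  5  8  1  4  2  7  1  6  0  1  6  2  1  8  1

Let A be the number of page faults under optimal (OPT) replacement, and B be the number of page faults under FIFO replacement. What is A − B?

-2

Under OPT: F F . F F F F . F F . . . . . . → 8 faults.
Under FIFO: F F . F F F F . F F F . . . F . → 10 faults.
A − B = 8 − 10 = -2.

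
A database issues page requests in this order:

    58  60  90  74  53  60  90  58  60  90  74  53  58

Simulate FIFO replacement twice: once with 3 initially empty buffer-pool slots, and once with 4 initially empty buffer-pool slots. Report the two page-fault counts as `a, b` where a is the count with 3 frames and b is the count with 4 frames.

10, 11

3 frames: F F F F F F F F . . F F . → 10 faults.
4 frames: F F F F F . . F F F F F F → 11 faults.
11 > 10: adding a frame increased faults — Belady's anomaly.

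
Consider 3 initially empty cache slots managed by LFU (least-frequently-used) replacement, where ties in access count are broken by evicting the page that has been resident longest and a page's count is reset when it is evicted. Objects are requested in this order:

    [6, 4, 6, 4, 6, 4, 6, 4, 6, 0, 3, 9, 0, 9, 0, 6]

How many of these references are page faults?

8

6 -> miss, frames (6)
4 -> miss, frames (6 4)
6 -> hit
4 -> hit
6 -> hit
4 -> hit
6 -> hit
4 -> hit
6 -> hit
0 -> miss, frames (6 4 0)
3 -> miss, evict 0, frames (6 4 3)
9 -> miss, evict 3, frames (6 4 9)
0 -> miss, evict 9, frames (6 4 0)
9 -> miss, evict 0, frames (6 4 9)
0 -> miss, evict 9, frames (6 4 0)
6 -> hit
Page faults: 8.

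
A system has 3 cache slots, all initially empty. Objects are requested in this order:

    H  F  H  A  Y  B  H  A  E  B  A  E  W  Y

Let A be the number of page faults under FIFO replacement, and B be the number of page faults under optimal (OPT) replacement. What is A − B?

3

Under FIFO: F F . F F F F F F F . . F F → 11 faults.
Under OPT: F F . F F F . . F . . . F F → 8 faults.
A − B = 11 − 8 = 3.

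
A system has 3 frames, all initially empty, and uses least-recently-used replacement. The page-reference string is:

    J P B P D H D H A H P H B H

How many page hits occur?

J → fault, frames (J)
P → fault, frames (J P)
B → fault, frames (J P B)
P → hit
D → fault, evict J, frames (B P D)
H → fault, evict B, frames (P D H)
D → hit
H → hit
A → fault, evict P, frames (D H A)
H → hit
P → fault, evict D, frames (A H P)
H → hit
B → fault, evict A, frames (P H B)
H → hit
Hits: 6.

6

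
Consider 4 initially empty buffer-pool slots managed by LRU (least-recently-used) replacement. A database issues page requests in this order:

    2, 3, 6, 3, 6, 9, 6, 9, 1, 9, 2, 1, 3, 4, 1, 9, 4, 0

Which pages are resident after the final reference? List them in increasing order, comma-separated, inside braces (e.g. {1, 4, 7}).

{0, 1, 4, 9}

2 -> miss, frames [2]
3 -> miss, frames [2, 3]
6 -> miss, frames [2, 3, 6]
3 -> hit
6 -> hit
9 -> miss, frames [2, 3, 6, 9]
6 -> hit
9 -> hit
1 -> miss, evict 2, frames [3, 6, 9, 1]
9 -> hit
2 -> miss, evict 3, frames [6, 1, 9, 2]
1 -> hit
3 -> miss, evict 6, frames [9, 2, 1, 3]
4 -> miss, evict 9, frames [2, 1, 3, 4]
1 -> hit
9 -> miss, evict 2, frames [3, 4, 1, 9]
4 -> hit
0 -> miss, evict 3, frames [1, 9, 4, 0]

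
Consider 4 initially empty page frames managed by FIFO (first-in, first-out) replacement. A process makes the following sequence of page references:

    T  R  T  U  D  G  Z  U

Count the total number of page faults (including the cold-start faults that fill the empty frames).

6

T: fault, frames [T]
R: fault, frames [T, R]
T: hit
U: fault, frames [T, R, U]
D: fault, frames [T, R, U, D]
G: fault, evict T, frames [R, U, D, G]
Z: fault, evict R, frames [U, D, G, Z]
U: hit
Page faults: 6.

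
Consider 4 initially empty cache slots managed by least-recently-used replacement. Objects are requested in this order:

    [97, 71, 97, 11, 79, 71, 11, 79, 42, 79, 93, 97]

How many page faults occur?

7

97 → miss, frames [97]
71 → miss, frames [97, 71]
97 → hit
11 → miss, frames [71, 97, 11]
79 → miss, frames [71, 97, 11, 79]
71 → hit
11 → hit
79 → hit
42 → miss, evict 97, frames [71, 11, 79, 42]
79 → hit
93 → miss, evict 71, frames [11, 42, 79, 93]
97 → miss, evict 11, frames [42, 79, 93, 97]
Page faults: 7.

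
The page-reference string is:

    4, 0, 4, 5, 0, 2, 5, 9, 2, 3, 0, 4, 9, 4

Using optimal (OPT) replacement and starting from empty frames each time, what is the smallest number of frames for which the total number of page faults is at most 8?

f=1: 14 faults
f=2: 8 faults
f=3: 7 faults
f=4: 6 faults
f=5: 6 faults
f=6: 6 faults
Smallest f with faults ≤ 8 is 2.

2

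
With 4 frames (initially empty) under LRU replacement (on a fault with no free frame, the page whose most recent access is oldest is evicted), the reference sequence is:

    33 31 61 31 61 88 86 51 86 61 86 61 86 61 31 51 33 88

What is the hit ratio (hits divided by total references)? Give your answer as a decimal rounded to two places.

0.50

33: miss, frames {33}
31: miss, frames {33,31}
61: miss, frames {33,31,61}
31: hit
61: hit
88: miss, frames {33,31,61,88}
86: miss, evict 33, frames {31,61,88,86}
51: miss, evict 31, frames {61,88,86,51}
86: hit
61: hit
86: hit
61: hit
86: hit
61: hit
31: miss, evict 88, frames {51,86,61,31}
51: hit
33: miss, evict 86, frames {61,31,51,33}
88: miss, evict 61, frames {31,51,33,88}
Hits: 9 of 18 references → 9/18 = 0.5000.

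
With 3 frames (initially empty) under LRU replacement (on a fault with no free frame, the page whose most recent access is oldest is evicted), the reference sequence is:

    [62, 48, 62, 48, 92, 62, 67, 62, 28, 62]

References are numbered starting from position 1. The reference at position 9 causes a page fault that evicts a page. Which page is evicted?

92

pos 1: 62: fault, frames {62}
pos 2: 48: fault, frames {62,48}
pos 3: 62: hit
pos 4: 48: hit
pos 5: 92: fault, frames {62,48,92}
pos 6: 62: hit
pos 7: 67: fault, evict 48, frames {92,62,67}
pos 8: 62: hit
pos 9: 28: fault, evict 92, frames {67,62,28}
At position 9, page 92 is evicted.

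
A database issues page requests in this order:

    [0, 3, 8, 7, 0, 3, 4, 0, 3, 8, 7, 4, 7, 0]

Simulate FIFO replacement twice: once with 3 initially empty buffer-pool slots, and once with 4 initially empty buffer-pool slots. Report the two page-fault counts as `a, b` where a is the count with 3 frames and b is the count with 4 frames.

3 frames: F F F F F F F . . F F . . F → 10 faults.
4 frames: F F F F . . F F F F F F . F → 11 faults.
11 > 10: adding a frame increased faults — Belady's anomaly.

10, 11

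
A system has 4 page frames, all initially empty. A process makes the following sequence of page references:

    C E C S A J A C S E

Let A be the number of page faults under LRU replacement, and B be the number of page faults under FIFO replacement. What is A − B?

-1

Under LRU: F F . F F F . . . F → 6 faults.
Under FIFO: F F . F F F . F . F → 7 faults.
A − B = 6 − 7 = -1.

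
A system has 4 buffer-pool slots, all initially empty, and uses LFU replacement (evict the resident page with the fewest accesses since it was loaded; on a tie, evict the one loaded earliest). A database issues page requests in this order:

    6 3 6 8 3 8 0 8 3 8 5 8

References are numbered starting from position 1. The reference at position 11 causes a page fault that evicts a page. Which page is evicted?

0

pos 1: 6 → miss, frames {6}
pos 2: 3 → miss, frames {6,3}
pos 3: 6 → hit
pos 4: 8 → miss, frames {6,3,8}
pos 5: 3 → hit
pos 6: 8 → hit
pos 7: 0 → miss, frames {6,3,8,0}
pos 8: 8 → hit
pos 9: 3 → hit
pos 10: 8 → hit
pos 11: 5 → miss, evict 0, frames {6,3,8,5}
At position 11, page 0 is evicted.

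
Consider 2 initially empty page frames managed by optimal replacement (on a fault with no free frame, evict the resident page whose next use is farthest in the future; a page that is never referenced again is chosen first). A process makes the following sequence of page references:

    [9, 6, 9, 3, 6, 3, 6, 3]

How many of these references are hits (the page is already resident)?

9 → fault, frames [9]
6 → fault, frames [9, 6]
9 → hit
3 → fault, evict 9, frames [6, 3]
6 → hit
3 → hit
6 → hit
3 → hit
Hits: 5.

5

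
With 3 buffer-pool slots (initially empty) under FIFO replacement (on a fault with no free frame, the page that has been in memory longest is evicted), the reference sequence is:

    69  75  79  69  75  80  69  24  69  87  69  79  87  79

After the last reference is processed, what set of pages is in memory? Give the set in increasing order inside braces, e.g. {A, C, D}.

69 → fault, frames (69)
75 → fault, frames (69 75)
79 → fault, frames (69 75 79)
69 → hit
75 → hit
80 → fault, evict 69, frames (75 79 80)
69 → fault, evict 75, frames (79 80 69)
24 → fault, evict 79, frames (80 69 24)
69 → hit
87 → fault, evict 80, frames (69 24 87)
69 → hit
79 → fault, evict 69, frames (24 87 79)
87 → hit
79 → hit

{24, 79, 87}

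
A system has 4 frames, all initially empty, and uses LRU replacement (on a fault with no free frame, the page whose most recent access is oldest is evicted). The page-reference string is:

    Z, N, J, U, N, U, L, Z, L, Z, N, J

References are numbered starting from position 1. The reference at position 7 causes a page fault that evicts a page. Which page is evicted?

Z

pos 1: Z: miss, frames {Z}
pos 2: N: miss, frames {Z,N}
pos 3: J: miss, frames {Z,N,J}
pos 4: U: miss, frames {Z,N,J,U}
pos 5: N: hit
pos 6: U: hit
pos 7: L: miss, evict Z, frames {J,N,U,L}
At position 7, page Z is evicted.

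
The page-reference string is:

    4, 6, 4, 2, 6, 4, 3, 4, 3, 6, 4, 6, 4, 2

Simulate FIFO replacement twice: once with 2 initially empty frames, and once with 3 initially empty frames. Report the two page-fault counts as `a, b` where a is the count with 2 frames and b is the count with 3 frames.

2 frames: F F . F . F F . . F F . . F → 8 faults.
3 frames: F F . F . . F F . F . . . F → 7 faults.
7 < 8: adding a frame reduced faults, as is typical.

8, 7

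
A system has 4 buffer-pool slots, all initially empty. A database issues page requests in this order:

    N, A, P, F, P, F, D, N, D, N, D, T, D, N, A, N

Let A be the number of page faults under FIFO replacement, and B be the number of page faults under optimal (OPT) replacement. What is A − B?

Under FIFO: F F F F . . F F . . . F . . F . → 8 faults.
Under OPT: F F F F . . F . . . . F . . . . → 6 faults.
A − B = 8 − 6 = 2.

2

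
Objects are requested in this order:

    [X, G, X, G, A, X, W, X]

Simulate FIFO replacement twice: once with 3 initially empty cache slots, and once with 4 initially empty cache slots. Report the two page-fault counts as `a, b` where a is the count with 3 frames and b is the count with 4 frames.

3 frames: F F . . F . F F → 5 faults.
4 frames: F F . . F . F . → 4 faults.
4 < 5: adding a frame reduced faults, as is typical.

5, 4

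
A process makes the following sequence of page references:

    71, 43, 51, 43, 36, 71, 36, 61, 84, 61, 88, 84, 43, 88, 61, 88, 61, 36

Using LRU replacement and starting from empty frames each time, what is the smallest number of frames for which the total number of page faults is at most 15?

2

f=1: 18 faults
f=2: 13 faults
f=3: 11 faults
f=4: 9 faults
f=5: 8 faults
f=6: 7 faults
f=7: 7 faults
Smallest f with faults ≤ 15 is 2.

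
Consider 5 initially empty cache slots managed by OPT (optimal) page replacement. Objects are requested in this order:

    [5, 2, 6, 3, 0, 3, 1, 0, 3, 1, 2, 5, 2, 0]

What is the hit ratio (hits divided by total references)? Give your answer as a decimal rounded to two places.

5: fault, frames {5}
2: fault, frames {5,2}
6: fault, frames {5,2,6}
3: fault, frames {5,2,6,3}
0: fault, frames {5,2,6,3,0}
3: hit
1: fault, evict 6, frames {5,2,3,0,1}
0: hit
3: hit
1: hit
2: hit
5: hit
2: hit
0: hit
Hits: 8 of 14 references → 8/14 = 0.5714.

0.57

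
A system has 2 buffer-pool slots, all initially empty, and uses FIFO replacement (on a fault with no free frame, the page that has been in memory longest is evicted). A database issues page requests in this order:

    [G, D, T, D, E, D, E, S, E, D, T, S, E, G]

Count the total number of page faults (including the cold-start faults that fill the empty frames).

12

G → miss, frames [G]
D → miss, frames [G, D]
T → miss, evict G, frames [D, T]
D → hit
E → miss, evict D, frames [T, E]
D → miss, evict T, frames [E, D]
E → hit
S → miss, evict E, frames [D, S]
E → miss, evict D, frames [S, E]
D → miss, evict S, frames [E, D]
T → miss, evict E, frames [D, T]
S → miss, evict D, frames [T, S]
E → miss, evict T, frames [S, E]
G → miss, evict S, frames [E, G]
Page faults: 12.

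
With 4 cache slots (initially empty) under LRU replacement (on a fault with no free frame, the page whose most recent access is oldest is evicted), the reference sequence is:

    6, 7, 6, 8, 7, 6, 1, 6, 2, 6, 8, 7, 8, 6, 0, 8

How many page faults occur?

6 -> miss, frames [6]
7 -> miss, frames [6, 7]
6 -> hit
8 -> miss, frames [7, 6, 8]
7 -> hit
6 -> hit
1 -> miss, frames [8, 7, 6, 1]
6 -> hit
2 -> miss, evict 8, frames [7, 1, 6, 2]
6 -> hit
8 -> miss, evict 7, frames [1, 2, 6, 8]
7 -> miss, evict 1, frames [2, 6, 8, 7]
8 -> hit
6 -> hit
0 -> miss, evict 2, frames [7, 8, 6, 0]
8 -> hit
Page faults: 8.

8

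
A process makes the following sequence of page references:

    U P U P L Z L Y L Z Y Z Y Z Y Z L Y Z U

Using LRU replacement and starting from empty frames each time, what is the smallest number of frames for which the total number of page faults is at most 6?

f=1: 20 faults
f=2: 11 faults
f=3: 6 faults
f=4: 6 faults
f=5: 5 faults
Smallest f with faults ≤ 6 is 3.

3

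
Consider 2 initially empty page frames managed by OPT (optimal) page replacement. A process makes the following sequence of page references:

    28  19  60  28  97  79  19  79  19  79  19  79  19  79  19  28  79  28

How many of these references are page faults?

28 -> fault, frames [28]
19 -> fault, frames [28, 19]
60 -> fault, evict 19, frames [28, 60]
28 -> hit
97 -> fault, evict 60, frames [28, 97]
79 -> fault, evict 97, frames [28, 79]
19 -> fault, evict 28, frames [79, 19]
79 -> hit
19 -> hit
79 -> hit
19 -> hit
79 -> hit
19 -> hit
79 -> hit
19 -> hit
28 -> fault, evict 19, frames [79, 28]
79 -> hit
28 -> hit
Page faults: 7.

7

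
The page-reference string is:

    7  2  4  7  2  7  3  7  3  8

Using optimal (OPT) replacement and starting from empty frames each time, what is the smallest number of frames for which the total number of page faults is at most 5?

3

f=1: 10 faults
f=2: 6 faults
f=3: 5 faults
f=4: 5 faults
f=5: 5 faults
Smallest f with faults ≤ 5 is 3.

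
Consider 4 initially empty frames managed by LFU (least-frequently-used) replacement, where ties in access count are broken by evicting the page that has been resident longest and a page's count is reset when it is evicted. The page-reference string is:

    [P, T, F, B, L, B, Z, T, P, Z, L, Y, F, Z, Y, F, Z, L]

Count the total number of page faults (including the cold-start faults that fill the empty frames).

P: fault, frames (P)
T: fault, frames (P T)
F: fault, frames (P T F)
B: fault, frames (P T F B)
L: fault, evict P, frames (T F B L)
B: hit
Z: fault, evict T, frames (F B L Z)
T: fault, evict F, frames (B L Z T)
P: fault, evict L, frames (B Z T P)
Z: hit
L: fault, evict T, frames (B Z P L)
Y: fault, evict P, frames (B Z L Y)
F: fault, evict L, frames (B Z Y F)
Z: hit
Y: hit
F: hit
Z: hit
L: fault, evict B, frames (Z Y F L)
Page faults: 12.

12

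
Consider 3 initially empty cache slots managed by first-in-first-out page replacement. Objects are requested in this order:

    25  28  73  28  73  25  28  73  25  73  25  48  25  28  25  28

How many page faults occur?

25: miss, frames (25)
28: miss, frames (25 28)
73: miss, frames (25 28 73)
28: hit
73: hit
25: hit
28: hit
73: hit
25: hit
73: hit
25: hit
48: miss, evict 25, frames (28 73 48)
25: miss, evict 28, frames (73 48 25)
28: miss, evict 73, frames (48 25 28)
25: hit
28: hit
Page faults: 6.

6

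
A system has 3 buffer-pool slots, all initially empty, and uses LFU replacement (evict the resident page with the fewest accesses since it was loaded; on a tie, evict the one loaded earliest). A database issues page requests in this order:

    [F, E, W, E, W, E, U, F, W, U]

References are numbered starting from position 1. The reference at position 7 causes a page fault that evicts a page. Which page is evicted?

F

pos 1: F -> fault, frames [F]
pos 2: E -> fault, frames [F, E]
pos 3: W -> fault, frames [F, E, W]
pos 4: E -> hit
pos 5: W -> hit
pos 6: E -> hit
pos 7: U -> fault, evict F, frames [E, W, U]
At position 7, page F is evicted.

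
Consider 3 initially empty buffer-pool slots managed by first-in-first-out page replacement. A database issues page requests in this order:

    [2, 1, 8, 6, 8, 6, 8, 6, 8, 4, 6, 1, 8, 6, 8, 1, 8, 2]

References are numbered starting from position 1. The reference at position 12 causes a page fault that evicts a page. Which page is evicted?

8

pos 1: 2 → fault, frames {2}
pos 2: 1 → fault, frames {2,1}
pos 3: 8 → fault, frames {2,1,8}
pos 4: 6 → fault, evict 2, frames {1,8,6}
pos 5: 8 → hit
pos 6: 6 → hit
pos 7: 8 → hit
pos 8: 6 → hit
pos 9: 8 → hit
pos 10: 4 → fault, evict 1, frames {8,6,4}
pos 11: 6 → hit
pos 12: 1 → fault, evict 8, frames {6,4,1}
At position 12, page 8 is evicted.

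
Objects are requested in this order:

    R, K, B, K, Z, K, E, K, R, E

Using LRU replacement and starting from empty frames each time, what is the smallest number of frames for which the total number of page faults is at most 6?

f=1: 10 faults
f=2: 7 faults
f=3: 6 faults
f=4: 6 faults
f=5: 5 faults
Smallest f with faults ≤ 6 is 3.

3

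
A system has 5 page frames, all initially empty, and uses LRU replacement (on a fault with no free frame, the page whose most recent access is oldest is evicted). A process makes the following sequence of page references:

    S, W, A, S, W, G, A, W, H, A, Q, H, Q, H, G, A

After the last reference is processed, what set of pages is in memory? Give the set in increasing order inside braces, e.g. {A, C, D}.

{A, G, H, Q, W}

S: miss, frames (S)
W: miss, frames (S W)
A: miss, frames (S W A)
S: hit
W: hit
G: miss, frames (A S W G)
A: hit
W: hit
H: miss, frames (S G A W H)
A: hit
Q: miss, evict S, frames (G W H A Q)
H: hit
Q: hit
H: hit
G: hit
A: hit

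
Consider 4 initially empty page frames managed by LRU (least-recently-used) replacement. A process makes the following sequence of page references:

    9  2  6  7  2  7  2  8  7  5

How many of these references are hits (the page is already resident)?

4

9 → miss, frames [9]
2 → miss, frames [9, 2]
6 → miss, frames [9, 2, 6]
7 → miss, frames [9, 2, 6, 7]
2 → hit
7 → hit
2 → hit
8 → miss, evict 9, frames [6, 7, 2, 8]
7 → hit
5 → miss, evict 6, frames [2, 8, 7, 5]
Hits: 4.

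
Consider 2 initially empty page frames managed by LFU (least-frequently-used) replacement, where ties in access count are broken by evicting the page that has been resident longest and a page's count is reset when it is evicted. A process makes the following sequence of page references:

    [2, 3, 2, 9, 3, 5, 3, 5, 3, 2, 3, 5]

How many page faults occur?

2 → fault, frames [2]
3 → fault, frames [2, 3]
2 → hit
9 → fault, evict 3, frames [2, 9]
3 → fault, evict 9, frames [2, 3]
5 → fault, evict 3, frames [2, 5]
3 → fault, evict 5, frames [2, 3]
5 → fault, evict 3, frames [2, 5]
3 → fault, evict 5, frames [2, 3]
2 → hit
3 → hit
5 → fault, evict 3, frames [2, 5]
Page faults: 9.

9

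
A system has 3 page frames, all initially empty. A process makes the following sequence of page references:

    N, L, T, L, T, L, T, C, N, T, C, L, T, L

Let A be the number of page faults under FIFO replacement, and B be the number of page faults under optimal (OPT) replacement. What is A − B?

2

Under FIFO: F F F . . . . F F . . F F . → 7 faults.
Under OPT: F F F . . . . F . . . F . . → 5 faults.
A − B = 7 − 5 = 2.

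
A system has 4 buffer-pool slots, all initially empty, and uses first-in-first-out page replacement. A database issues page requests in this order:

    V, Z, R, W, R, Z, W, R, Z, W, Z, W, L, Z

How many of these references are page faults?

V → fault, frames (V)
Z → fault, frames (V Z)
R → fault, frames (V Z R)
W → fault, frames (V Z R W)
R → hit
Z → hit
W → hit
R → hit
Z → hit
W → hit
Z → hit
W → hit
L → fault, evict V, frames (Z R W L)
Z → hit
Page faults: 5.

5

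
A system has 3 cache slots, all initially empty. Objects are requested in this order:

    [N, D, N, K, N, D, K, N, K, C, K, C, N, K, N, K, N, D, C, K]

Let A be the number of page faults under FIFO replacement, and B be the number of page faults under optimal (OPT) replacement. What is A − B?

2

Under FIFO: F F . F . . . . . F . . F . . . . F . F → 7 faults.
Under OPT: F F . F . . . . . F . . . . . . . F . . → 5 faults.
A − B = 7 − 5 = 2.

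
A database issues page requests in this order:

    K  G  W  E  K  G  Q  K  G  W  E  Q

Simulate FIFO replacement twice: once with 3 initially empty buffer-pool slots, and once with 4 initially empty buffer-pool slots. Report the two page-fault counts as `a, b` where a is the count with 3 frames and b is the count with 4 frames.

9, 10

3 frames: F F F F F F F . . F F . → 9 faults.
4 frames: F F F F . . F F F F F F → 10 faults.
10 > 9: adding a frame increased faults — Belady's anomaly.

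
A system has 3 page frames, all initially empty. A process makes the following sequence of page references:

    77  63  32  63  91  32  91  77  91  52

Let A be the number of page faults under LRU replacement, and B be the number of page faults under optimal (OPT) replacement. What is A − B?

Under LRU: F F F . F . . F . F → 6 faults.
Under OPT: F F F . F . . . . F → 5 faults.
A − B = 6 − 5 = 1.

1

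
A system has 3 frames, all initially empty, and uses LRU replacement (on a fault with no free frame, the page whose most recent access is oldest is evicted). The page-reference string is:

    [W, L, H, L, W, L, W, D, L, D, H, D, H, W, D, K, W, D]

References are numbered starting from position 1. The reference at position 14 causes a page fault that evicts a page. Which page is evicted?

pos 1: W: fault, frames (W)
pos 2: L: fault, frames (W L)
pos 3: H: fault, frames (W L H)
pos 4: L: hit
pos 5: W: hit
pos 6: L: hit
pos 7: W: hit
pos 8: D: fault, evict H, frames (L W D)
pos 9: L: hit
pos 10: D: hit
pos 11: H: fault, evict W, frames (L D H)
pos 12: D: hit
pos 13: H: hit
pos 14: W: fault, evict L, frames (D H W)
At position 14, page L is evicted.

L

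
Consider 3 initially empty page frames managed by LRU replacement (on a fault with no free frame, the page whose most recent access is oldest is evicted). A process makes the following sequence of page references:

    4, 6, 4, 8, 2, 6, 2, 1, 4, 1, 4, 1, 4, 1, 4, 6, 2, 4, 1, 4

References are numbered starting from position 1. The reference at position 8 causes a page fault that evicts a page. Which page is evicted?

pos 1: 4 → miss, frames {4}
pos 2: 6 → miss, frames {4,6}
pos 3: 4 → hit
pos 4: 8 → miss, frames {6,4,8}
pos 5: 2 → miss, evict 6, frames {4,8,2}
pos 6: 6 → miss, evict 4, frames {8,2,6}
pos 7: 2 → hit
pos 8: 1 → miss, evict 8, frames {6,2,1}
At position 8, page 8 is evicted.

8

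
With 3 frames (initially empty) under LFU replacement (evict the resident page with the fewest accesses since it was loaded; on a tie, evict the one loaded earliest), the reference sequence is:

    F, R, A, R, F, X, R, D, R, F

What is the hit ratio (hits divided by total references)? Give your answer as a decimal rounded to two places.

F → fault, frames {F}
R → fault, frames {F,R}
A → fault, frames {F,R,A}
R → hit
F → hit
X → fault, evict A, frames {F,R,X}
R → hit
D → fault, evict X, frames {F,R,D}
R → hit
F → hit
Hits: 5 of 10 references → 5/10 = 0.5000.

0.50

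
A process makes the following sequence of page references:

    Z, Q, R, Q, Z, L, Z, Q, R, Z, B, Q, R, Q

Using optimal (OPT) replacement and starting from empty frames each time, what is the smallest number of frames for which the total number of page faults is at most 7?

3

f=1: 14 faults
f=2: 9 faults
f=3: 6 faults
f=4: 5 faults
f=5: 5 faults
Smallest f with faults ≤ 7 is 3.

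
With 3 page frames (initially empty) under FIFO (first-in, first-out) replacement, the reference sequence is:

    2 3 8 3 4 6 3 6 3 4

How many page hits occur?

4

2: miss, frames [2]
3: miss, frames [2, 3]
8: miss, frames [2, 3, 8]
3: hit
4: miss, evict 2, frames [3, 8, 4]
6: miss, evict 3, frames [8, 4, 6]
3: miss, evict 8, frames [4, 6, 3]
6: hit
3: hit
4: hit
Hits: 4.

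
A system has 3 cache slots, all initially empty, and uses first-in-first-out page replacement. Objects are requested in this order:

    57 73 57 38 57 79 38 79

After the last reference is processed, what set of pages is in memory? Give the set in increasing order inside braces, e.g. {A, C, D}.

{38, 73, 79}

57 -> miss, frames (57)
73 -> miss, frames (57 73)
57 -> hit
38 -> miss, frames (57 73 38)
57 -> hit
79 -> miss, evict 57, frames (73 38 79)
38 -> hit
79 -> hit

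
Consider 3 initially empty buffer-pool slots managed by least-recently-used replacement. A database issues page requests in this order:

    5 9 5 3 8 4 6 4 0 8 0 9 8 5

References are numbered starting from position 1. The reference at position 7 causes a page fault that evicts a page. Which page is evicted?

3

pos 1: 5 → fault, frames [5]
pos 2: 9 → fault, frames [5, 9]
pos 3: 5 → hit
pos 4: 3 → fault, frames [9, 5, 3]
pos 5: 8 → fault, evict 9, frames [5, 3, 8]
pos 6: 4 → fault, evict 5, frames [3, 8, 4]
pos 7: 6 → fault, evict 3, frames [8, 4, 6]
At position 7, page 3 is evicted.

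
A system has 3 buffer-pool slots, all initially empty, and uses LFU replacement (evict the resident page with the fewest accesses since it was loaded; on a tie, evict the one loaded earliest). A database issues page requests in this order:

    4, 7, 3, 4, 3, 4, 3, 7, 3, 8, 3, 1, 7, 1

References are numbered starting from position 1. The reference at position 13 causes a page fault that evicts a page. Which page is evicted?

pos 1: 4: miss, frames (4)
pos 2: 7: miss, frames (4 7)
pos 3: 3: miss, frames (4 7 3)
pos 4: 4: hit
pos 5: 3: hit
pos 6: 4: hit
pos 7: 3: hit
pos 8: 7: hit
pos 9: 3: hit
pos 10: 8: miss, evict 7, frames (4 3 8)
pos 11: 3: hit
pos 12: 1: miss, evict 8, frames (4 3 1)
pos 13: 7: miss, evict 1, frames (4 3 7)
At position 13, page 1 is evicted.

1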